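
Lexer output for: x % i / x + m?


Scan left to right, longest-match per lexeme
Tokens: ID(x), OP(%), ID(i), OP(/), ID(x), OP(+), ID(m)


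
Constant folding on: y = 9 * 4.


9 * 4 = 36 at compile time
Optimized: y = 36


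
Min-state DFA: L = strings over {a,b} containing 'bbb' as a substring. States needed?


KMP-style automaton: 3 progress states + 1 absorbing accept = 4
Minimal DFA: 4 states


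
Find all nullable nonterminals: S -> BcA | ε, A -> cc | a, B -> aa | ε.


A nonterminal is nullable iff some alternative derives ε (directly, or every symbol in it is nullable)
Nullable: {B, S}


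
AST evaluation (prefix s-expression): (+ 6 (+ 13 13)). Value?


Evaluate inner: (+ 13 13) = 26
Evaluate root: (+ 6 26) = 32
Result: 32


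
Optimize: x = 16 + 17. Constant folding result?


16 + 17 = 33 at compile time
Optimized: x = 33


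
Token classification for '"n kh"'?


Pattern: double-quoted sequence
Type: STRING_LITERAL


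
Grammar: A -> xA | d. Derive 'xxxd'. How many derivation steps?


Derivation: A => xA => xxA => xxxA => xxxd
Steps: 4


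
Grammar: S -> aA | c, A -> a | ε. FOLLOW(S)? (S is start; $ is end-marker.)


$ ∈ FOLLOW(S). For each A -> αBβ: add FIRST(β)\{ε} to FOLLOW(B); if β nullable, add FOLLOW(A).
FOLLOW(S) = {$}


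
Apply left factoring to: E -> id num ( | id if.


Common prefix: 'id'
Factored: E -> id E', E' -> num ( | if


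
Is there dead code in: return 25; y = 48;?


statement follows a return and is unreachable
Dead: 'y = 48'


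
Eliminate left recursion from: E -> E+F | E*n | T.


Left-recursive alternatives: E+F, E*n; non-recursive: T
Introduce E': E -> TE', E' -> +FE' | *nE' | ε


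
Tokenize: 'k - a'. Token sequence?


Scan left to right, longest-match per lexeme
Tokens: ID(k), OP(-), ID(a)


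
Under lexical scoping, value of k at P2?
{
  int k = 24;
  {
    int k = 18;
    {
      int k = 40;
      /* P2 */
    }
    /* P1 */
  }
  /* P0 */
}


k declared in the same block as P2
k = 40


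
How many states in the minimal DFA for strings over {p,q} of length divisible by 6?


Track length mod 6: states 0..5, accept at 0
Minimal DFA: 6 states


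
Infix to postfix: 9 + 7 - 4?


Left to right (same or higher precedence on left)
Postfix: 9 7 + 4 -


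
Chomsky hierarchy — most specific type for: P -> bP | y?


Right-linear: every RHS is a terminal or a terminal followed by one nonterminal
Classification: Type 3 (Regular)


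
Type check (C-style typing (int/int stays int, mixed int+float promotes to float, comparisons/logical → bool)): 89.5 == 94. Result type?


Operand types: float == int
Rule: comparison yields bool
Result type: bool


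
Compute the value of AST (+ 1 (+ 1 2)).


Evaluate inner: (+ 1 2) = 3
Evaluate root: (+ 1 3) = 4
Result: 4


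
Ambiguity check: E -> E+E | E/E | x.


'x+x/x' has two parse trees (no precedence encoded between + and /)
Ambiguous


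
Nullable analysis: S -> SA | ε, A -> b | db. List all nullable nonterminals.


A nonterminal is nullable iff some alternative derives ε (directly, or every symbol in it is nullable)
Nullable: {S}


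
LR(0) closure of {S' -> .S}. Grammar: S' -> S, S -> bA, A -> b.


Start: S' -> .S
For each item with dot before a nonterminal B, add B -> .γ for every B-production
Closure: [S' -> .S, S -> .bA]


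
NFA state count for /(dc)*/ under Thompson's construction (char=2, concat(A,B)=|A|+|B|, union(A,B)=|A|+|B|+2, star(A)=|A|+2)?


Syntax tree has 2 char leaf(s), 0 union(s), 1 star(s)
chars contribute 2×2 = 4; each union adds +2; each star adds +2
Total: 4 + 0 + 2 = 6 states


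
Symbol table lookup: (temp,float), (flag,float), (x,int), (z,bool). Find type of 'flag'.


Lookup 'flag' → type float


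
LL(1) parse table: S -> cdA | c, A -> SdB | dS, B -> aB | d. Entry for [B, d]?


For [B, d]: 'd' ∈ FIRST(d)
Entry: B -> d


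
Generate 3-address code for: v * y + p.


Break into single-operator statements:
t1 = v * y
t2 = t1 + p


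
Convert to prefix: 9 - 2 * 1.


'*' binds tighter: tree is (- 9 (* 2 1))
Prefix: - 9 * 2 1


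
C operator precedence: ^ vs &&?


'^' is bitwise XOR (level 4); '&&' is logical AND (level 2)
Higher level binds tighter
'^' has higher precedence than '&&'


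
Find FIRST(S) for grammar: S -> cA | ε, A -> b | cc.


Per alternative of S: FIRST(cA) = {c}; FIRST(ε) = {ε}
FIRST(S) = {c, ε}


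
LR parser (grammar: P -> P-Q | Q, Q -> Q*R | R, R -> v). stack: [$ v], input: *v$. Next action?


'v' on top is the handle for R -> v
Action: reduce (R -> v)


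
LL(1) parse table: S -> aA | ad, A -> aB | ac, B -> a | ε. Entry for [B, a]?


For [B, a]: 'a' ∈ FIRST(a)
Entry: B -> a


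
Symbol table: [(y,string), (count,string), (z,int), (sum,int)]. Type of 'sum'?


Lookup 'sum' → type int


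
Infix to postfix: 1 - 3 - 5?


Left to right (same or higher precedence on left)
Postfix: 1 3 - 5 -


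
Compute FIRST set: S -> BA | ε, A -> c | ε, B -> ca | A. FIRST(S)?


Per alternative of S: FIRST(BA) = {c, ε}; FIRST(ε) = {ε}
FIRST(S) = {c, ε}


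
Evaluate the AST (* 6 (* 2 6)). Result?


Evaluate inner: (* 2 6) = 12
Evaluate root: (* 6 12) = 72
Result: 72


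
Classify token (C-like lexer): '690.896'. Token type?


Pattern: digits with a decimal point
Type: FLOAT_LITERAL


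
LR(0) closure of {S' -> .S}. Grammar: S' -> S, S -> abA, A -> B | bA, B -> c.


Start: S' -> .S
For each item with dot before a nonterminal B, add B -> .γ for every B-production
Closure: [S' -> .S, S -> .abA]


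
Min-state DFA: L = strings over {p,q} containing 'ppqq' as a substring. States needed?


KMP-style automaton: 4 progress states + 1 absorbing accept = 5
Minimal DFA: 5 states


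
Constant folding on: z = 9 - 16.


9 - 16 = -7 at compile time
Optimized: z = -7


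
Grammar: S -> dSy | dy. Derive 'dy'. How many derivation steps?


Derivation: S => dy
Steps: 1


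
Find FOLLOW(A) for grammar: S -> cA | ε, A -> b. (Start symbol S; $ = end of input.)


$ ∈ FOLLOW(S). For each A -> αBβ: add FIRST(β)\{ε} to FOLLOW(B); if β nullable, add FOLLOW(A).
FOLLOW(A) = {$}


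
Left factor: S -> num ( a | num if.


Common prefix: 'num'
Factored: S -> num S', S' -> ( a | if


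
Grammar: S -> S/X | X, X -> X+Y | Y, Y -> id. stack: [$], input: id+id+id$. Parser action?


no handle on stack; shift 'id'
Action: shift


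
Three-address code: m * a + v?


Break into single-operator statements:
t1 = m * a
t2 = t1 + v


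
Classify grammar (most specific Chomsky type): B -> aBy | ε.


Single nonterminal LHS, but a^n y^n is not regular
Classification: Type 2 (Context-Free)


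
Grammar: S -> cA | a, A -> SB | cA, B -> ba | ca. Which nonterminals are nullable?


A nonterminal is nullable iff some alternative derives ε (directly, or every symbol in it is nullable)
Nullable: {}


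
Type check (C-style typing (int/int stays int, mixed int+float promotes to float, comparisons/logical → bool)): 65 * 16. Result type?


Operand types: int * int
Rule: mixed int/float promotes to float; int/int stays int
Result type: int


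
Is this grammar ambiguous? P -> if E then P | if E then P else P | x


dangling else: 'if E then if E then x else x' parses two ways
Ambiguous


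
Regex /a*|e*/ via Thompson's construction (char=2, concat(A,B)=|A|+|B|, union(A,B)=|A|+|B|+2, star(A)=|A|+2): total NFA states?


Syntax tree has 2 char leaf(s), 1 union(s), 2 star(s)
chars contribute 2×2 = 4; each union adds +2; each star adds +2
Total: 4 + 2 + 4 = 10 states


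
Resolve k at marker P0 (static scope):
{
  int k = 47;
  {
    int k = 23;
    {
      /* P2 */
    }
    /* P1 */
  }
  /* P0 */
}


k declared in the same block as P0
k = 47


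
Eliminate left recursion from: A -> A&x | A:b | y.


Left-recursive alternatives: A&x, A:b; non-recursive: y
Introduce A': A -> yA', A' -> &xA' | :bA' | ε


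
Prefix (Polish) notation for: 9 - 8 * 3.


'*' binds tighter: tree is (- 9 (* 8 3))
Prefix: - 9 * 8 3


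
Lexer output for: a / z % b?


Scan left to right, longest-match per lexeme
Tokens: ID(a), OP(/), ID(z), OP(%), ID(b)


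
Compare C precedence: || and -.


'-' is additive (level 9); '||' is logical OR (level 1)
Higher level binds tighter
'-' has higher precedence than '||'


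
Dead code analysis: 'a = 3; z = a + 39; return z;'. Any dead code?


a is read by z's definition; z is returned
No dead code


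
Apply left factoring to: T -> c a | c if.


Common prefix: 'c'
Factored: T -> c T', T' -> a | if


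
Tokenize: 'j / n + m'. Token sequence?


Scan left to right, longest-match per lexeme
Tokens: ID(j), OP(/), ID(n), OP(+), ID(m)


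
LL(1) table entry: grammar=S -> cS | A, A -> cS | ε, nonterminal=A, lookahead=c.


For [A, c]: 'c' ∈ FIRST(cS)
Entry: A -> cS


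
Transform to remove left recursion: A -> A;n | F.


Left-recursive alternatives: A;n; non-recursive: F
Introduce A': A -> FA', A' -> ;nA' | ε


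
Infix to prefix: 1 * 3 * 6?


left-to-right (same/higher precedence on left): tree is (* (* 1 3) 6)
Prefix: * * 1 3 6


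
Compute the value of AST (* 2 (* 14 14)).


Evaluate inner: (* 14 14) = 196
Evaluate root: (* 2 196) = 392
Result: 392


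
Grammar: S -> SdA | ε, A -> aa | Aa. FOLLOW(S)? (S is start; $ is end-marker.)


$ ∈ FOLLOW(S). For each A -> αBβ: add FIRST(β)\{ε} to FOLLOW(B); if β nullable, add FOLLOW(A).
FOLLOW(S) = {$, d}


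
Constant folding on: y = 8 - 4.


8 - 4 = 4 at compile time
Optimized: y = 4


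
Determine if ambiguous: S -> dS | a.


right-linear, alternatives start with distinct terminals 'd' vs 'a': unique leftmost derivation
Unambiguous


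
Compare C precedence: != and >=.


'>=' is relational (level 7); '!=' is equality (level 6)
Higher level binds tighter
'>=' has higher precedence than '!='


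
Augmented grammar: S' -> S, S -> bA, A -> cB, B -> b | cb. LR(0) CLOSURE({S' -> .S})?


Start: S' -> .S
For each item with dot before a nonterminal B, add B -> .γ for every B-production
Closure: [S' -> .S, S -> .bA]


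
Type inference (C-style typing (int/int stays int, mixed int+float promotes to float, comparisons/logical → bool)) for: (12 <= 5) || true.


Operand types: bool || bool
Rule: logical operators take bool operands and yield bool
Result type: bool


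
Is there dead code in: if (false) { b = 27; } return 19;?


condition is constant false, so the whole block is unreachable
Dead: 'if (false) { b = 27; }'


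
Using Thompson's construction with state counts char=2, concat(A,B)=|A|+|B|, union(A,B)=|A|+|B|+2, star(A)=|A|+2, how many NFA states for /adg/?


Syntax tree has 3 char leaf(s), 0 union(s), 0 star(s)
chars contribute 3×2 = 6; each union adds +2; each star adds +2
Total: 6 + 0 + 0 = 6 states


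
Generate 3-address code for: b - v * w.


Break into single-operator statements:
t1 = v * w
t2 = b - t1


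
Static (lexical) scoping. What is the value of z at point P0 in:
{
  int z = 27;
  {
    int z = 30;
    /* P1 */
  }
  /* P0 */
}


z declared in the same block as P0
z = 27


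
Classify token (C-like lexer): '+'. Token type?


Pattern: operator symbol
Type: OPERATOR


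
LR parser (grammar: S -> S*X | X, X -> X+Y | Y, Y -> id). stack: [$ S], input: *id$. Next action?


shift '*' to continue S -> S*X
Action: shift


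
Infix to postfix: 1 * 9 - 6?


Left to right (same or higher precedence on left)
Postfix: 1 9 * 6 -


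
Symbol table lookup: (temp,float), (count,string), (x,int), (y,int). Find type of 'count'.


Lookup 'count' → type string


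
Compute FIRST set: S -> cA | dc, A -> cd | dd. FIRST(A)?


Per alternative of A: FIRST(cd) = {c}; FIRST(dd) = {d}
FIRST(A) = {c, d}


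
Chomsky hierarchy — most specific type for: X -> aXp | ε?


Single nonterminal LHS, but a^n p^n is not regular
Classification: Type 2 (Context-Free)


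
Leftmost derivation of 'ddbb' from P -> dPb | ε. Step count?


Derivation: P => dPb => ddPbb => ddbb
Steps: 3


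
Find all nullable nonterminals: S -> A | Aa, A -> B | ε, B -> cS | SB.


A nonterminal is nullable iff some alternative derives ε (directly, or every symbol in it is nullable)
Nullable: {A, S}


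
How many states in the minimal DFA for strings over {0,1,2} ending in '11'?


Track the longest suffix of input matching a prefix of '11': 3 classes (prefixes of length 0..2)
Minimal DFA: 3 states


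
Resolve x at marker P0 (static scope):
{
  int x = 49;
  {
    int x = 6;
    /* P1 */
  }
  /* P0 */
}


x declared in the same block as P0
x = 49


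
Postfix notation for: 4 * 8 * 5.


Left to right (same or higher precedence on left)
Postfix: 4 8 * 5 *


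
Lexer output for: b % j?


Scan left to right, longest-match per lexeme
Tokens: ID(b), OP(%), ID(j)


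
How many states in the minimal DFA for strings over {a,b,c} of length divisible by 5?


Track length mod 5: states 0..4, accept at 0
Minimal DFA: 5 states


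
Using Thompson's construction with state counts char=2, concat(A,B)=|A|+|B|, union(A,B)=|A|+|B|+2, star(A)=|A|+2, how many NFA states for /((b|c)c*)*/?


Syntax tree has 3 char leaf(s), 1 union(s), 2 star(s)
chars contribute 3×2 = 6; each union adds +2; each star adds +2
Total: 6 + 2 + 4 = 12 states


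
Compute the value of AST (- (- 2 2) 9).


Evaluate inner: (- 2 2) = 0
Evaluate root: (- 0 9) = -9
Result: -9


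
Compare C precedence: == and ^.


'==' is equality (level 6); '^' is bitwise XOR (level 4)
Higher level binds tighter
'==' has higher precedence than '^'


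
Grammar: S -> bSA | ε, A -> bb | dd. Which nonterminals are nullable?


A nonterminal is nullable iff some alternative derives ε (directly, or every symbol in it is nullable)
Nullable: {S}


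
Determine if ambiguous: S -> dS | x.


right-linear, alternatives start with distinct terminals 'd' vs 'x': unique leftmost derivation
Unambiguous


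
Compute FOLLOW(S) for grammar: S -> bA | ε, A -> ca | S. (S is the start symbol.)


$ ∈ FOLLOW(S). For each A -> αBβ: add FIRST(β)\{ε} to FOLLOW(B); if β nullable, add FOLLOW(A).
FOLLOW(S) = {$}


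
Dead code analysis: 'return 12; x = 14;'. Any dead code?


statement follows a return and is unreachable
Dead: 'x = 14'


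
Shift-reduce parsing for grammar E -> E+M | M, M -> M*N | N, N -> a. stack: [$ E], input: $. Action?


start symbol E on stack, input exhausted
Action: accept


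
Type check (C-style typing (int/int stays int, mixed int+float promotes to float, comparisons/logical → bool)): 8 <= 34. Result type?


Operand types: int <= int
Rule: comparison yields bool
Result type: bool


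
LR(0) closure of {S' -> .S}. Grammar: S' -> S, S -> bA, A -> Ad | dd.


Start: S' -> .S
For each item with dot before a nonterminal B, add B -> .γ for every B-production
Closure: [S' -> .S, S -> .bA]


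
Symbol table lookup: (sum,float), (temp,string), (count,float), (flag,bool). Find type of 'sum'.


Lookup 'sum' → type float


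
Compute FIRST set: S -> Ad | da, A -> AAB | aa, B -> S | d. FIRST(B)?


Per alternative of B: FIRST(S) = {a, d}; FIRST(d) = {d}
FIRST(B) = {a, d}


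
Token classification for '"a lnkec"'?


Pattern: double-quoted sequence
Type: STRING_LITERAL


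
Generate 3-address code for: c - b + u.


Break into single-operator statements:
t1 = c - b
t2 = t1 + u


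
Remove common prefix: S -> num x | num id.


Common prefix: 'num'
Factored: S -> num S', S' -> x | id


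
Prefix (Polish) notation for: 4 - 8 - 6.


left-to-right (same/higher precedence on left): tree is (- (- 4 8) 6)
Prefix: - - 4 8 6


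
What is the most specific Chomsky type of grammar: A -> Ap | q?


Left-linear: every RHS is a terminal or one nonterminal followed by a terminal
Classification: Type 3 (Regular)


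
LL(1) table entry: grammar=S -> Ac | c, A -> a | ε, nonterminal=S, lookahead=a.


For [S, a]: 'a' ∈ FIRST(Ac)
Entry: S -> Ac


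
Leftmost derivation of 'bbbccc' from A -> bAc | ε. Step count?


Derivation: A => bAc => bbAcc => bbbAccc => bbbccc
Steps: 4


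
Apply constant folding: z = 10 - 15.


10 - 15 = -5 at compile time
Optimized: z = -5


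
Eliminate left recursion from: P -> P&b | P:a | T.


Left-recursive alternatives: P&b, P:a; non-recursive: T
Introduce P': P -> TP', P' -> &bP' | :aP' | ε


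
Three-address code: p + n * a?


Break into single-operator statements:
t1 = n * a
t2 = p + t1


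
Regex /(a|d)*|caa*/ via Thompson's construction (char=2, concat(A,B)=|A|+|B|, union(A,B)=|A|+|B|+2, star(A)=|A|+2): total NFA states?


Syntax tree has 5 char leaf(s), 2 union(s), 2 star(s)
chars contribute 5×2 = 10; each union adds +2; each star adds +2
Total: 10 + 4 + 4 = 18 states


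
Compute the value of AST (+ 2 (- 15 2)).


Evaluate inner: (- 15 2) = 13
Evaluate root: (+ 2 13) = 15
Result: 15


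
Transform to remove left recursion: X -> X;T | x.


Left-recursive alternatives: X;T; non-recursive: x
Introduce X': X -> xX', X' -> ;TX' | ε


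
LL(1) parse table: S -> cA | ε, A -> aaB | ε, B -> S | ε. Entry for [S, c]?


For [S, c]: 'c' ∈ FIRST(cA)
Entry: S -> cA


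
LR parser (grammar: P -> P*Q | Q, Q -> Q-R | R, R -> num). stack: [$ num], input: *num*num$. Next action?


'num' on top is the handle for R -> num
Action: reduce (R -> num)


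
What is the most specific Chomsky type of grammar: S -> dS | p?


Right-linear: every RHS is a terminal or a terminal followed by one nonterminal
Classification: Type 3 (Regular)


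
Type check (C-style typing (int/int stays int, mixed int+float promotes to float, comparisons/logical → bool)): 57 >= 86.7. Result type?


Operand types: int >= float
Rule: comparison yields bool
Result type: bool


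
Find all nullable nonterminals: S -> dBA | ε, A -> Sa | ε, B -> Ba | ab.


A nonterminal is nullable iff some alternative derives ε (directly, or every symbol in it is nullable)
Nullable: {A, S}


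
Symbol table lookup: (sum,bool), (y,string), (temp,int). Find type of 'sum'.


Lookup 'sum' → type bool


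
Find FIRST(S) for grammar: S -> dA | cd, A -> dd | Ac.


Per alternative of S: FIRST(dA) = {d}; FIRST(cd) = {c}
FIRST(S) = {c, d}


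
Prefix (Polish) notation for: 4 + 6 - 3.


left-to-right (same/higher precedence on left): tree is (- (+ 4 6) 3)
Prefix: - + 4 6 3


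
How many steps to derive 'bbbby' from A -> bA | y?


Derivation: A => bA => bbA => bbbA => bbbbA => bbbby
Steps: 5


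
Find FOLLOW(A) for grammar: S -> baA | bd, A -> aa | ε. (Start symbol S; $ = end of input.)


$ ∈ FOLLOW(S). For each A -> αBβ: add FIRST(β)\{ε} to FOLLOW(B); if β nullable, add FOLLOW(A).
FOLLOW(A) = {$}


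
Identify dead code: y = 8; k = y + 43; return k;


y is read by k's definition; k is returned
No dead code


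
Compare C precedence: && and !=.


'!=' is equality (level 6); '&&' is logical AND (level 2)
Higher level binds tighter
'!=' has higher precedence than '&&'


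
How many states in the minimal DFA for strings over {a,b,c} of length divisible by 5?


Track length mod 5: states 0..4, accept at 0
Minimal DFA: 5 states


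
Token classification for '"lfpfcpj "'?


Pattern: double-quoted sequence
Type: STRING_LITERAL


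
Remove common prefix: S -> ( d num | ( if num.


Common prefix: '('
Factored: S -> ( S', S' -> d num | if num


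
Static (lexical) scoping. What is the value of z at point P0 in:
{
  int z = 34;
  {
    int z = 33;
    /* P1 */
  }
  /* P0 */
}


z declared in the same block as P0
z = 34


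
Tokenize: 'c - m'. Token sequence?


Scan left to right, longest-match per lexeme
Tokens: ID(c), OP(-), ID(m)


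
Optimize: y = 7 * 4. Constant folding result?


7 * 4 = 28 at compile time
Optimized: y = 28


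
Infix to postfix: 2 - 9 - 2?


Left to right (same or higher precedence on left)
Postfix: 2 9 - 2 -


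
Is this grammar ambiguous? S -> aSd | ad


balanced a^n…d^n: each string has a unique parse
Unambiguous


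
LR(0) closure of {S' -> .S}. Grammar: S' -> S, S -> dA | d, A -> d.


Start: S' -> .S
For each item with dot before a nonterminal B, add B -> .γ for every B-production
Closure: [S' -> .S, S -> .dA, S -> .d]


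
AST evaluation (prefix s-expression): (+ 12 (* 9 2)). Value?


Evaluate inner: (* 9 2) = 18
Evaluate root: (+ 12 18) = 30
Result: 30


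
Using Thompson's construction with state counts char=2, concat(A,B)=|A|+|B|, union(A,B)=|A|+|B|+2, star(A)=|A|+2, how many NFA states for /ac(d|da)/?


Syntax tree has 5 char leaf(s), 1 union(s), 0 star(s)
chars contribute 5×2 = 10; each union adds +2; each star adds +2
Total: 10 + 2 + 0 = 12 states


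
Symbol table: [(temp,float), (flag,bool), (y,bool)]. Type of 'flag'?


Lookup 'flag' → type bool


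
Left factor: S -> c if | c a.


Common prefix: 'c'
Factored: S -> c S', S' -> if | a


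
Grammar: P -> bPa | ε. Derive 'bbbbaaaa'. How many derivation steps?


Derivation: P => bPa => bbPaa => bbbPaaa => bbbbPaaaa => bbbbaaaa
Steps: 5


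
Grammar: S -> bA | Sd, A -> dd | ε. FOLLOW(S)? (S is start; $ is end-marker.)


$ ∈ FOLLOW(S). For each A -> αBβ: add FIRST(β)\{ε} to FOLLOW(B); if β nullable, add FOLLOW(A).
FOLLOW(S) = {$, d}


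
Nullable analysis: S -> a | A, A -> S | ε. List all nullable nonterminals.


A nonterminal is nullable iff some alternative derives ε (directly, or every symbol in it is nullable)
Nullable: {A, S}


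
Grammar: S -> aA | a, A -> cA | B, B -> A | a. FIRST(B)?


Per alternative of B: FIRST(A) = {a, c}; FIRST(a) = {a}
FIRST(B) = {a, c}


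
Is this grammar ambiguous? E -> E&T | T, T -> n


precedence layered via separate nonterminal T: deterministic
Unambiguous


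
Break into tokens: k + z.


Scan left to right, longest-match per lexeme
Tokens: ID(k), OP(+), ID(z)


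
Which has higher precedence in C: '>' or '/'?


'/' is multiplicative (level 10); '>' is relational (level 7)
Higher level binds tighter
'/' has higher precedence than '>'


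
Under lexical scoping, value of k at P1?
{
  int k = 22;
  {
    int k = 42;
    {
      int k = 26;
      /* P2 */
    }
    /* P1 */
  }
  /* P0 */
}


k declared in the same block as P1
k = 42


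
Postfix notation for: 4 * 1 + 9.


Left to right (same or higher precedence on left)
Postfix: 4 1 * 9 +


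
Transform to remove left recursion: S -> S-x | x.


Left-recursive alternatives: S-x; non-recursive: x
Introduce S': S -> xS', S' -> -xS' | ε


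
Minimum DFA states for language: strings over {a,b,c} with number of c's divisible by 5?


Track (count of c) mod 5: states 0..4, accept at 0
Minimal DFA: 5 states


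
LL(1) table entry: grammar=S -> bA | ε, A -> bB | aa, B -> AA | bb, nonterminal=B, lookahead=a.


For [B, a]: 'a' ∈ FIRST(AA)
Entry: B -> AA


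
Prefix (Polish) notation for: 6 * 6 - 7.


left-to-right (same/higher precedence on left): tree is (- (* 6 6) 7)
Prefix: - * 6 6 7


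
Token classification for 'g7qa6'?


Pattern: letter/underscore followed by alphanumerics, not a keyword
Type: IDENTIFIER


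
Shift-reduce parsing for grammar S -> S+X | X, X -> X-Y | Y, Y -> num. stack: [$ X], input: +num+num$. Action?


lookahead ∉ {-} so X won't extend; reduce S -> X
Action: reduce (S -> X)


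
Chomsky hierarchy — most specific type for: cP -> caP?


LHS has context (more than one symbol) and |LHS| ≤ |RHS|
Classification: Type 1 (Context-Sensitive)


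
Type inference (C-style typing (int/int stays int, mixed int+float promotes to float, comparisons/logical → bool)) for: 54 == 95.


Operand types: int == int
Rule: comparison yields bool
Result type: bool


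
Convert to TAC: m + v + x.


Break into single-operator statements:
t1 = m + v
t2 = t1 + x


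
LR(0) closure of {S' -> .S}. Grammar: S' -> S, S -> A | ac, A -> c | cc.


Start: S' -> .S
For each item with dot before a nonterminal B, add B -> .γ for every B-production
Closure: [S' -> .S, S -> .A, S -> .ac, A -> .c, A -> .cc]


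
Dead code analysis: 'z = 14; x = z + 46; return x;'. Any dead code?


z is read by x's definition; x is returned
No dead code


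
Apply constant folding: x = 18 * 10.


18 * 10 = 180 at compile time
Optimized: x = 180


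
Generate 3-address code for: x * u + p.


Break into single-operator statements:
t1 = x * u
t2 = t1 + p


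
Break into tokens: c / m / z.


Scan left to right, longest-match per lexeme
Tokens: ID(c), OP(/), ID(m), OP(/), ID(z)


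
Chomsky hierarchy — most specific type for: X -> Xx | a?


Left-linear: every RHS is a terminal or one nonterminal followed by a terminal
Classification: Type 3 (Regular)


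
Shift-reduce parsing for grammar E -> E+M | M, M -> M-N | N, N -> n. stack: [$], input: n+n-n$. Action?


no handle on stack; shift 'n'
Action: shift


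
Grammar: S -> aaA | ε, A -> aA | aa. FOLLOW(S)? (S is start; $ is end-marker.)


$ ∈ FOLLOW(S). For each A -> αBβ: add FIRST(β)\{ε} to FOLLOW(B); if β nullable, add FOLLOW(A).
FOLLOW(S) = {$}


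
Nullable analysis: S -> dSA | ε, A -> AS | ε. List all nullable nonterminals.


A nonterminal is nullable iff some alternative derives ε (directly, or every symbol in it is nullable)
Nullable: {A, S}


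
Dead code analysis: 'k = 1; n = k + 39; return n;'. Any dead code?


k is read by n's definition; n is returned
No dead code


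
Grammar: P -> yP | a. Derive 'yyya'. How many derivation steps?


Derivation: P => yP => yyP => yyyP => yyya
Steps: 4


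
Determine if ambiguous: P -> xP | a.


right-linear, alternatives start with distinct terminals 'x' vs 'a': unique leftmost derivation
Unambiguous


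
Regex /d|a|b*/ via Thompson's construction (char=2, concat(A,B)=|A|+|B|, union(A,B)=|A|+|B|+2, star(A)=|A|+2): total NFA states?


Syntax tree has 3 char leaf(s), 2 union(s), 1 star(s)
chars contribute 3×2 = 6; each union adds +2; each star adds +2
Total: 6 + 4 + 2 = 12 states


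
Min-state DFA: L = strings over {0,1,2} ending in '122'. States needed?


Track the longest suffix of input matching a prefix of '122': 4 classes (prefixes of length 0..3)
Minimal DFA: 4 states


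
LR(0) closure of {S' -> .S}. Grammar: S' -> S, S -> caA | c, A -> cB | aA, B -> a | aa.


Start: S' -> .S
For each item with dot before a nonterminal B, add B -> .γ for every B-production
Closure: [S' -> .S, S -> .caA, S -> .c]


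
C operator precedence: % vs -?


'%' is multiplicative (level 10); '-' is additive (level 9)
Higher level binds tighter
'%' has higher precedence than '-'


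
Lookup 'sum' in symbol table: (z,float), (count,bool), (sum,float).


Lookup 'sum' → type float


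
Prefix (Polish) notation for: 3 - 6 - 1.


left-to-right (same/higher precedence on left): tree is (- (- 3 6) 1)
Prefix: - - 3 6 1


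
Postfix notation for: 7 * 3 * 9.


Left to right (same or higher precedence on left)
Postfix: 7 3 * 9 *


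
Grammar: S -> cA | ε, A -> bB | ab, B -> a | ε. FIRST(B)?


Per alternative of B: FIRST(a) = {a}; FIRST(ε) = {ε}
FIRST(B) = {a, ε}


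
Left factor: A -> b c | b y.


Common prefix: 'b'
Factored: A -> b A', A' -> c | y


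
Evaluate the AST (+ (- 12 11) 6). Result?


Evaluate inner: (- 12 11) = 1
Evaluate root: (+ 1 6) = 7
Result: 7


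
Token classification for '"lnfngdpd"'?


Pattern: double-quoted sequence
Type: STRING_LITERAL


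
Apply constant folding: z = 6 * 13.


6 * 13 = 78 at compile time
Optimized: z = 78


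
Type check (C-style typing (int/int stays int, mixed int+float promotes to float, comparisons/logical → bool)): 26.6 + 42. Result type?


Operand types: float + int
Rule: mixed int/float promotes to float; int/int stays int
Result type: float


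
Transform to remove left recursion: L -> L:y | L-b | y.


Left-recursive alternatives: L:y, L-b; non-recursive: y
Introduce L': L -> yL', L' -> :yL' | -bL' | ε


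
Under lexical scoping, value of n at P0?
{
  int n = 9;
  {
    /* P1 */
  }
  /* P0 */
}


n declared in the same block as P0
n = 9


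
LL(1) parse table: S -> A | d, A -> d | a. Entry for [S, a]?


For [S, a]: 'a' ∈ FIRST(A)
Entry: S -> A


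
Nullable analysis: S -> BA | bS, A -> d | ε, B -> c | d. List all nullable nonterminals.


A nonterminal is nullable iff some alternative derives ε (directly, or every symbol in it is nullable)
Nullable: {A}


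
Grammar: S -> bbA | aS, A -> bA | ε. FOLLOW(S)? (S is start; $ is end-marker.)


$ ∈ FOLLOW(S). For each A -> αBβ: add FIRST(β)\{ε} to FOLLOW(B); if β nullable, add FOLLOW(A).
FOLLOW(S) = {$}


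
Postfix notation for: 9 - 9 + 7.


Left to right (same or higher precedence on left)
Postfix: 9 9 - 7 +


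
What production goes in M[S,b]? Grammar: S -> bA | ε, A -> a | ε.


For [S, b]: 'b' ∈ FIRST(bA)
Entry: S -> bA


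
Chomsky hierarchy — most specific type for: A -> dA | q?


Right-linear: every RHS is a terminal or a terminal followed by one nonterminal
Classification: Type 3 (Regular)


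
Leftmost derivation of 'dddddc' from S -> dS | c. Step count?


Derivation: S => dS => ddS => dddS => ddddS => dddddS => dddddc
Steps: 6


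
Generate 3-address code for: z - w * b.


Break into single-operator statements:
t1 = w * b
t2 = z - t1


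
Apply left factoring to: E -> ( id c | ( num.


Common prefix: '('
Factored: E -> ( E', E' -> id c | num


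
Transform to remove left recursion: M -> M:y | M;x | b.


Left-recursive alternatives: M:y, M;x; non-recursive: b
Introduce M': M -> bM', M' -> :yM' | ;xM' | ε


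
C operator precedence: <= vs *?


'*' is multiplicative (level 10); '<=' is relational (level 7)
Higher level binds tighter
'*' has higher precedence than '<='


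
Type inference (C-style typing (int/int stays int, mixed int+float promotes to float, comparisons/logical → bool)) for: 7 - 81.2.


Operand types: int - float
Rule: mixed int/float promotes to float; int/int stays int
Result type: float


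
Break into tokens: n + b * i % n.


Scan left to right, longest-match per lexeme
Tokens: ID(n), OP(+), ID(b), OP(*), ID(i), OP(%), ID(n)


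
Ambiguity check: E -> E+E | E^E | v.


'v+v^v' has two parse trees (no precedence encoded between + and ^)
Ambiguous


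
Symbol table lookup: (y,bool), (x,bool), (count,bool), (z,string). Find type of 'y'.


Lookup 'y' → type bool


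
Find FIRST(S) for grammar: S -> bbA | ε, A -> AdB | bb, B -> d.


Per alternative of S: FIRST(bbA) = {b}; FIRST(ε) = {ε}
FIRST(S) = {b, ε}


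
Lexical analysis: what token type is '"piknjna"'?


Pattern: double-quoted sequence
Type: STRING_LITERAL


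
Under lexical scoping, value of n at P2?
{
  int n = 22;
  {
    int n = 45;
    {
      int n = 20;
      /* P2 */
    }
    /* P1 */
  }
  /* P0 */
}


n declared in the same block as P2
n = 20


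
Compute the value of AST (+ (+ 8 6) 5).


Evaluate inner: (+ 8 6) = 14
Evaluate root: (+ 14 5) = 19
Result: 19


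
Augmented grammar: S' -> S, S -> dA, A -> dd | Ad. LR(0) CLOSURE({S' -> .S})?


Start: S' -> .S
For each item with dot before a nonterminal B, add B -> .γ for every B-production
Closure: [S' -> .S, S -> .dA]


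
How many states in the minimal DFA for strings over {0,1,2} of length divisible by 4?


Track length mod 4: states 0..3, accept at 0
Minimal DFA: 4 states


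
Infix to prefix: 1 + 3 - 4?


left-to-right (same/higher precedence on left): tree is (- (+ 1 3) 4)
Prefix: - + 1 3 4


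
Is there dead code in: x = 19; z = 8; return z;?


x is assigned but never read
Dead: 'x = 19'


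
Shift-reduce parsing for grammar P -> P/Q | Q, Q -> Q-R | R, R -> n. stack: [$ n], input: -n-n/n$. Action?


'n' on top is the handle for R -> n
Action: reduce (R -> n)


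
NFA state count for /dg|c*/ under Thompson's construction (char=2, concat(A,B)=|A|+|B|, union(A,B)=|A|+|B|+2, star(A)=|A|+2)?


Syntax tree has 3 char leaf(s), 1 union(s), 1 star(s)
chars contribute 3×2 = 6; each union adds +2; each star adds +2
Total: 6 + 2 + 2 = 10 states


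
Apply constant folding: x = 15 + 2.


15 + 2 = 17 at compile time
Optimized: x = 17


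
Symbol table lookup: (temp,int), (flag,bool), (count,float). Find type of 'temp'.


Lookup 'temp' → type int


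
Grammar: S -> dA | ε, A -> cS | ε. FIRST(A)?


Per alternative of A: FIRST(cS) = {c}; FIRST(ε) = {ε}
FIRST(A) = {c, ε}


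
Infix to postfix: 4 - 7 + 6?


Left to right (same or higher precedence on left)
Postfix: 4 7 - 6 +


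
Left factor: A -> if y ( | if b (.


Common prefix: 'if'
Factored: A -> if A', A' -> y ( | b (


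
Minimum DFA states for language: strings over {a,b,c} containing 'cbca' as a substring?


KMP-style automaton: 4 progress states + 1 absorbing accept = 5
Minimal DFA: 5 states


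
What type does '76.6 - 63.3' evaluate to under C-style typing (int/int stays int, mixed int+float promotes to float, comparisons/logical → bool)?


Operand types: float - float
Rule: mixed int/float promotes to float; int/int stays int
Result type: float


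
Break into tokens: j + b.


Scan left to right, longest-match per lexeme
Tokens: ID(j), OP(+), ID(b)


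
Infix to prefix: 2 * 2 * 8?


left-to-right (same/higher precedence on left): tree is (* (* 2 2) 8)
Prefix: * * 2 2 8


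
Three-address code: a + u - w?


Break into single-operator statements:
t1 = a + u
t2 = t1 - w


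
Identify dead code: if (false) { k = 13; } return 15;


condition is constant false, so the whole block is unreachable
Dead: 'if (false) { k = 13; }'


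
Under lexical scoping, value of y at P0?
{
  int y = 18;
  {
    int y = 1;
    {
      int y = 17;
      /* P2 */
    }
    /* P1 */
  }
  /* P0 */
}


y declared in the same block as P0
y = 18


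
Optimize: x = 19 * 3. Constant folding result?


19 * 3 = 57 at compile time
Optimized: x = 57


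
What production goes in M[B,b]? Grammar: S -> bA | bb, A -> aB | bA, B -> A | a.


For [B, b]: 'b' ∈ FIRST(A)
Entry: B -> A


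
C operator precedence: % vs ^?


'%' is multiplicative (level 10); '^' is bitwise XOR (level 4)
Higher level binds tighter
'%' has higher precedence than '^'


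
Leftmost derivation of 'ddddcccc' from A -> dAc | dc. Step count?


Derivation: A => dAc => ddAcc => dddAccc => ddddcccc
Steps: 4


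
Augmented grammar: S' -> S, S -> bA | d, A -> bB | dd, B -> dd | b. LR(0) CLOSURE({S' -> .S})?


Start: S' -> .S
For each item with dot before a nonterminal B, add B -> .γ for every B-production
Closure: [S' -> .S, S -> .bA, S -> .d]


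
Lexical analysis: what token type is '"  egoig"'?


Pattern: double-quoted sequence
Type: STRING_LITERAL


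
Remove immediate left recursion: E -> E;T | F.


Left-recursive alternatives: E;T; non-recursive: F
Introduce E': E -> FE', E' -> ;TE' | ε


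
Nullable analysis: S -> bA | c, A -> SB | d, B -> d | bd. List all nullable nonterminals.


A nonterminal is nullable iff some alternative derives ε (directly, or every symbol in it is nullable)
Nullable: {}


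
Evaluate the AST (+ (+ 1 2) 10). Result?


Evaluate inner: (+ 1 2) = 3
Evaluate root: (+ 3 10) = 13
Result: 13


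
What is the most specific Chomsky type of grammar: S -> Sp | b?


Left-linear: every RHS is a terminal or one nonterminal followed by a terminal
Classification: Type 3 (Regular)


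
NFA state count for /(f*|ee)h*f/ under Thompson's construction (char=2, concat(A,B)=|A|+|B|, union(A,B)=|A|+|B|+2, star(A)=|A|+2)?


Syntax tree has 5 char leaf(s), 1 union(s), 2 star(s)
chars contribute 5×2 = 10; each union adds +2; each star adds +2
Total: 10 + 2 + 4 = 16 states


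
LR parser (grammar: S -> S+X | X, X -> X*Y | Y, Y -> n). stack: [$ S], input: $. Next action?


start symbol S on stack, input exhausted
Action: accept


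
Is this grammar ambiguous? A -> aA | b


right-linear, alternatives start with distinct terminals 'a' vs 'b': unique leftmost derivation
Unambiguous


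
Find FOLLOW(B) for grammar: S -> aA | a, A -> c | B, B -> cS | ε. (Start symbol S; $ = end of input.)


$ ∈ FOLLOW(S). For each A -> αBβ: add FIRST(β)\{ε} to FOLLOW(B); if β nullable, add FOLLOW(A).
FOLLOW(B) = {$}


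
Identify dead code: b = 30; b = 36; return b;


first assignment to b is overwritten before any read
Dead: 'b = 30'


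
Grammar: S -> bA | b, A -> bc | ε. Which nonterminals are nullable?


A nonterminal is nullable iff some alternative derives ε (directly, or every symbol in it is nullable)
Nullable: {A}


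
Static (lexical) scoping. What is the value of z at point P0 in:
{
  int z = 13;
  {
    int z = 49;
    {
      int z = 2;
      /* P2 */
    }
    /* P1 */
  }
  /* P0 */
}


z declared in the same block as P0
z = 13


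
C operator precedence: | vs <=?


'<=' is relational (level 7); '|' is bitwise OR (level 3)
Higher level binds tighter
'<=' has higher precedence than '|'


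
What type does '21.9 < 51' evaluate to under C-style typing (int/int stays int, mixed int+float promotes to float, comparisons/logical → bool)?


Operand types: float < int
Rule: comparison yields bool
Result type: bool


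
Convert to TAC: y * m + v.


Break into single-operator statements:
t1 = y * m
t2 = t1 + v


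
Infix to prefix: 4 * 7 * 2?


left-to-right (same/higher precedence on left): tree is (* (* 4 7) 2)
Prefix: * * 4 7 2


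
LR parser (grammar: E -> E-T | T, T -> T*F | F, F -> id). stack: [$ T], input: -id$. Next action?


lookahead ∉ {*} so T won't extend; reduce E -> T
Action: reduce (E -> T)


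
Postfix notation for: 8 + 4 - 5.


Left to right (same or higher precedence on left)
Postfix: 8 4 + 5 -


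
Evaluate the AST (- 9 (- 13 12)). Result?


Evaluate inner: (- 13 12) = 1
Evaluate root: (- 9 1) = 8
Result: 8


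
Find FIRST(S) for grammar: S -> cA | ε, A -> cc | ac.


Per alternative of S: FIRST(cA) = {c}; FIRST(ε) = {ε}
FIRST(S) = {c, ε}


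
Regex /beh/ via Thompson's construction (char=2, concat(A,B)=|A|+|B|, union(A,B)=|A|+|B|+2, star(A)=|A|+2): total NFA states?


Syntax tree has 3 char leaf(s), 0 union(s), 0 star(s)
chars contribute 3×2 = 6; each union adds +2; each star adds +2
Total: 6 + 0 + 0 = 6 states


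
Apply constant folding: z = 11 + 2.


11 + 2 = 13 at compile time
Optimized: z = 13


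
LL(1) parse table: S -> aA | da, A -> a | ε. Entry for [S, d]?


For [S, d]: 'd' ∈ FIRST(da)
Entry: S -> da


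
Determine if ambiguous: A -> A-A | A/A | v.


'v-v/v' has two parse trees (no precedence encoded between - and /)
Ambiguous


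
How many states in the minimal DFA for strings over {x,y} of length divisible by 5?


Track length mod 5: states 0..4, accept at 0
Minimal DFA: 5 states


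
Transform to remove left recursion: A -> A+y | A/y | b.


Left-recursive alternatives: A+y, A/y; non-recursive: b
Introduce A': A -> bA', A' -> +yA' | /yA' | ε
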